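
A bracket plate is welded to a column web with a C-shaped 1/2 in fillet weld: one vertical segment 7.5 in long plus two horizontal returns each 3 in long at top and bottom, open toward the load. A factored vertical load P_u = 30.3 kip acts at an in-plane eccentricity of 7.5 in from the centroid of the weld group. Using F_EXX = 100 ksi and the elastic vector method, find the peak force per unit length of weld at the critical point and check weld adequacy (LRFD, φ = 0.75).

Total weld length L_w = 13.5 in. Treat welds as unit-width lines.
Centroid: x̄ = 2×3×1.5 / 13.5 = 0.6667 in from the vertical weld.
Polar moment about centroid: J = I_x + I_y = [7.5³/12 + 2×3×3.75²] + [7.5×0.6667² + 2(3³/12 + 3×0.8333²)] = 131.5 in³.
Direct shear f_v = P/L_w = 30.3 / 13.5 = 2.244 kip/in (vertical).
Torsion M = P·e = 30.3 × 7.5 = 227.25 kip·in.
Critical point at (x, y) = (2.333, 3.75) from centroid. f_tx = M·y/J = 6.479 kip/in; f_ty = M·x/J = 4.031 kip/in.
Resultant f_max = √[f_tx² + (f_v + f_ty)²] = √[6.479² + (2.244 + 4.031)²] = 9.02 kip/in.
Capacity per unit length: φr_n = 0.75 × 0.6 × 100 × (0.707 × 0.5) = 15.91 kip/in.
9.02 ≤ 15.91 → adequate.

f_max ≈ 9.02 kip/in; adequate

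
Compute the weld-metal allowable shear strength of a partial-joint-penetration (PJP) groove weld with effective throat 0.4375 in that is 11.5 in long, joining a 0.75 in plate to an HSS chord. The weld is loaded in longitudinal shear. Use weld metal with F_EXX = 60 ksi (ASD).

R_n/Ω ≈ 90.6 kip

Effective throat (given) t_e = 0.4375 in.
A_we = 0.4375 × 11.5 = 5.031 in².
F_nw = 0.6 F_EXX = 36 ksi.
R_n/Ω = (36 × 5.031) / 2.0 = 90.56 kip.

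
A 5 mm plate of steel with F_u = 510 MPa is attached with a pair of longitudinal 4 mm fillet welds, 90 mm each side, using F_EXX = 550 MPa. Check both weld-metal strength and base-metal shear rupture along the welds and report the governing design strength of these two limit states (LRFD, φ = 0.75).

t_e = 0.707 × 4 = 2.828 mm; L = 180 mm.
Weld metal: φR_n = 0.75 × 0.6 × 550 × 2.828 × 180 × 10⁻³ = 126 kN.
Base metal (shear rupture): φR_n = 0.75 × 0.6 × 510 × 5 × 180 × 10⁻³ = 206.6 kN.
Governing: weld metal.

φR_n ≈ 126 kN (weld metal governs)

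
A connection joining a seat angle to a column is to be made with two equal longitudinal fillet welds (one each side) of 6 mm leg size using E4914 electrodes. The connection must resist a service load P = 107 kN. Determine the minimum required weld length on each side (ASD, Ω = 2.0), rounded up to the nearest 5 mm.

E49XX → F_EXX = 490 MPa.
Throat t_e = 0.707 × 6 = 4.242 mm.
r_n/Ω = (0.6 × 490 × 4.242) / 2.0 = 623.6 N/mm = 0.6236 kN/mm.
L_req = P / (r_n/Ω) = 107 / 0.6236 = 171.6 mm total.
Per side: 171.6 / 2 = 85.8 mm.
Round up → use L = 90 mm on each side.

L = 90 mm on each side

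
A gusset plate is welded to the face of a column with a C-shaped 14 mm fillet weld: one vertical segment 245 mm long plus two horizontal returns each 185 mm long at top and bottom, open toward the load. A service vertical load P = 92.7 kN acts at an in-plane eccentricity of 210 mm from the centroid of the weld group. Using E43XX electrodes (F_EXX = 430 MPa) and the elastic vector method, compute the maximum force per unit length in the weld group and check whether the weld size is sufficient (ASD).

Total weld length L_w = 615 mm. Treat welds as unit-width lines.
Centroid: x̄ = 2×185×92.5 / 615 = 55.65 mm from the vertical weld.
Polar moment about centroid: J = I_x + I_y = [245³/12 + 2×185×122.5²] + [245×55.65² + 2(185³/12 + 185×36.85²)] = 9094000 mm³.
Direct shear f_v = P/L_w = 92.7×10³ / 615 = 150.7 N/mm (vertical).
Torsion M = P·e = 92.7×10³ × 210 = 19467000 N·mm.
Critical point at (x, y) = (129.3, 122.5) from centroid. f_tx = M·y/J = 262.2 N/mm; f_ty = M·x/J = 276.9 N/mm.
Resultant f_max = √[f_tx² + (f_v + f_ty)²] = √[262.2² + (150.7 + 276.9)²] = 501.6 N/mm.
Capacity per unit length: r_n/Ω = (1/2.0) × 0.6 × 430 × (0.707 × 14) = 1277 N/mm.
501.6 ≤ 1277 → adequate.

f_max ≈ 502 N/mm; adequate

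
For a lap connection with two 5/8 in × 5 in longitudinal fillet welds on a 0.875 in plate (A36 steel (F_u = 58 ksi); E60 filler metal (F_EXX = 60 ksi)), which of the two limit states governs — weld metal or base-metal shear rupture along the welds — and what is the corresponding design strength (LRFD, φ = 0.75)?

φR_n ≈ 119 kip (weld metal governs)

t_e = 0.707 × 0.625 = 0.4419 in; L = 10 in.
Weld metal: φR_n = 0.75 × 0.6 × 60 × 0.4419 × 10 = 119.3 kip.
Base metal (shear rupture): φR_n = 0.75 × 0.6 × 58 × 0.875 × 10 = 228.4 kip.
Governing: weld metal.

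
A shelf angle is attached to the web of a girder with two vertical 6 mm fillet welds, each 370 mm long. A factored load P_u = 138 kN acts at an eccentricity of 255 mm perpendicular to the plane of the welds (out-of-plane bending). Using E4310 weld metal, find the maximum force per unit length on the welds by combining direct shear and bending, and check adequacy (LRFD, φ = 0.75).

E43XX → F_EXX = 430 MPa.
L_w = 2 × 370 = 740 mm; section modulus (unit throat) S = 2 × L²/6 = 45630 mm².
Direct shear f_v = P/L_w = 138×10³/740 = 186.5 N/mm.
Moment M = P × e = 138×10³ × 255 = 35190000 N·mm; bending f_b = M/S = 771.1 N/mm.
f_max = √(f_v² + f_b²) = √(186.5² + 771.1²) = 793.4 N/mm.
φr_n = 0.75 × 0.6 × 430 × (0.707 × 6) = 820.8 N/mm → adequate.

f_max ≈ 793 N/mm; adequate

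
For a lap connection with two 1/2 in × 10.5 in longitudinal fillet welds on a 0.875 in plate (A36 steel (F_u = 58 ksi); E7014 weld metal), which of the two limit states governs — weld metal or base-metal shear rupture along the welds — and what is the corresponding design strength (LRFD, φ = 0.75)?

E70XX → F_EXX = 70 ksi.
t_e = 0.707 × 0.5 = 0.3535 in; L = 21 in.
Weld metal: φR_n = 0.75 × 0.6 × 70 × 0.3535 × 21 = 233.8 kip.
Base metal (shear rupture): φR_n = 0.75 × 0.6 × 58 × 0.875 × 21 = 479.6 kip.
Governing: weld metal.

φR_n ≈ 234 kip (weld metal governs)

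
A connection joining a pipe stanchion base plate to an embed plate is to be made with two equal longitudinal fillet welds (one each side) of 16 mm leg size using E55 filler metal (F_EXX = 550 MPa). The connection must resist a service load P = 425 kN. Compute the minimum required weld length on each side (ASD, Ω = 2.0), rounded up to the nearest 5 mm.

L = 115 mm on each side

Throat t_e = 0.707 × 16 = 11.31 mm.
r_n/Ω = (0.6 × 550 × 11.31) / 2.0 = 1866 N/mm = 1.866 kN/mm.
L_req = P / (r_n/Ω) = 425 / 1.866 = 227.7 mm total.
Per side: 227.7 / 2 = 113.9 mm.
Round up → use L = 115 mm on each side.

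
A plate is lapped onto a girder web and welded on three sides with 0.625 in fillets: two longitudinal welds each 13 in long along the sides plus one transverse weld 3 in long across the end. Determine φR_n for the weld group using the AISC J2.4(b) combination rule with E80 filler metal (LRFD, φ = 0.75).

E80XX → F_EXX = 80 ksi.
t_e = 0.707 × 0.625 = 0.4419 in.
R_nwl = 0.6 × 80 × 0.4419 × 26 = 551.5 kip (longitudinal, 2 welds).
R_nwt = 0.6 × 80 × 0.4419 × 3 = 63.63 kip (transverse, base value).
(i) R_nwl + R_nwt = 615.1 kip; (ii) 0.85 R_nwl + 1.5 R_nwt = 564.2 kip.
R_n = max = 615.1 kip [governs: (i)]; φR_n = 461.3 kip.

φR_n ≈ 461 kip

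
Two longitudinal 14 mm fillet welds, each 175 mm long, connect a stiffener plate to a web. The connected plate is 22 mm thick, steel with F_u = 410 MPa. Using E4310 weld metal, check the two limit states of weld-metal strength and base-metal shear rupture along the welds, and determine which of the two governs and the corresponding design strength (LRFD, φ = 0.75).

E43XX → F_EXX = 430 MPa.
t_e = 0.707 × 14 = 9.898 mm; L = 350 mm.
Weld metal: φR_n = 0.75 × 0.6 × 430 × 9.898 × 350 × 10⁻³ = 670.3 kN.
Base metal (shear rupture): φR_n = 0.75 × 0.6 × 410 × 22 × 350 × 10⁻³ = 1421 kN.
Governing: weld metal.

φR_n ≈ 670 kN (weld metal governs)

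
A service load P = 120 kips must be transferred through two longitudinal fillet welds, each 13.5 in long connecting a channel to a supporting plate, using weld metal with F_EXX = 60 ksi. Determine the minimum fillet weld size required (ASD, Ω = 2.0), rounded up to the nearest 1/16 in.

Total weld length L = 27 in.
Required throat t_e = P × Ω / (0.6 F_EXX × L) = 120 × 2.0 / (0.6 × 60 × 27) = 0.2469 in.
Required leg w = t_e / 0.707 = 0.3492 in → use 3/8 in.

w = 3/8 in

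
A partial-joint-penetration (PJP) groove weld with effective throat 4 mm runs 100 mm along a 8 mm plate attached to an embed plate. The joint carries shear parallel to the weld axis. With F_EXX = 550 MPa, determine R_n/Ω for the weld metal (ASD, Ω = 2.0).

R_n/Ω ≈ 66 kN

Effective throat (given) t_e = 4 mm.
A_we = 4 × 100 = 400 mm².
F_nw = 0.6 F_EXX = 330 MPa.
R_n/Ω = (330 × 400) / 2.0 × 10⁻³ = 66 kN.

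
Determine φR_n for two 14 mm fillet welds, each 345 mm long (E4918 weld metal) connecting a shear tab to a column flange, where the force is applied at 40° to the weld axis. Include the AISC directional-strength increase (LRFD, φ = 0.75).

φR_n ≈ 1890 kN

E49XX → F_EXX = 490 MPa.
t_e = 0.707 × 14 = 9.898 mm; A_we = 9.898 × 690 = 6830 mm².
Directional factor: 1.0 + 0.5 sin^1.5(40°) = 1.258.
F_nw = 0.6 × 490 × 1.258 = 369.8 MPa.
φR_n = 0.75 × 369.8 × 6830 × 10⁻³ = 1894 kN.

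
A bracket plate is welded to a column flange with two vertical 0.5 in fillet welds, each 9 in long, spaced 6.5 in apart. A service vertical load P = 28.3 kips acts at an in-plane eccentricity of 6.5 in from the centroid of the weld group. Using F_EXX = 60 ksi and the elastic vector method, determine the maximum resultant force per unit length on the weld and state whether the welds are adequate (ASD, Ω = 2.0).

f_max ≈ 4.39 kip/in; adequate

Total weld length L_w = 18 in. Treat welds as unit-width lines.
Polar moment about centroid: J = 2[d³/12 + d(b/2)²] = 2[9³/12 + 9×3.25²] = 311.6 in³.
Direct shear f_v = P/L_w = 28.3 / 18 = 1.572 kip/in (vertical).
Torsion M = P·e = 28.3 × 6.5 = 183.95 kip·in.
Critical point at (x, y) = (3.25, 4.5) from centroid. f_tx = M·y/J = 2.656 kip/in; f_ty = M·x/J = 1.918 kip/in.
Resultant f_max = √[f_tx² + (f_v + f_ty)²] = √[2.656² + (1.572 + 1.918)²] = 4.386 kip/in.
Capacity per unit length: r_n/Ω = (1/2.0) × 0.6 × 60 × (0.707 × 0.5) = 6.363 kip/in.
4.386 ≤ 6.363 → adequate.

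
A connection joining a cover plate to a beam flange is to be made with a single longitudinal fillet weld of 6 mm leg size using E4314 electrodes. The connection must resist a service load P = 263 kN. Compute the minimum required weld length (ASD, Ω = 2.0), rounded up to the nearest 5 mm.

L = 485 mm

E43XX → F_EXX = 430 MPa.
Throat t_e = 0.707 × 6 = 4.242 mm.
r_n/Ω = (0.6 × 430 × 4.242) / 2.0 = 547.2 N/mm = 0.5472 kN/mm.
L_req = P / (r_n/Ω) = 263 / 0.5472 = 480.6 mm total.
Round up → use L = 485 mm.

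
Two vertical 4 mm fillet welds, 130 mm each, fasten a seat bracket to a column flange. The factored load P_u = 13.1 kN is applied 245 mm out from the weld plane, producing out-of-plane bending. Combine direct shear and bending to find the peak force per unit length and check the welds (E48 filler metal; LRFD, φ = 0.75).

E48XX → F_EXX = 480 MPa.
L_w = 2 × 130 = 260 mm; section modulus (unit throat) S = 2 × L²/6 = 5633 mm².
Direct shear f_v = P/L_w = 13.1×10³/260 = 50.38 N/mm.
Moment M = P × e = 13.1×10³ × 245 = 3209500 N·mm; bending f_b = M/S = 569.7 N/mm.
f_max = √(f_v² + f_b²) = √(50.38² + 569.7²) = 572 N/mm.
φr_n = 0.75 × 0.6 × 480 × (0.707 × 4) = 610.8 N/mm → adequate.

f_max ≈ 572 N/mm; adequate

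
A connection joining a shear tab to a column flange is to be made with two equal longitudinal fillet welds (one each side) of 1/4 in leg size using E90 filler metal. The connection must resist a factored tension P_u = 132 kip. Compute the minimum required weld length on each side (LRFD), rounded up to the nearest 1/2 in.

L = 9.5 in on each side

E90XX → F_EXX = 90 ksi.
Throat t_e = 0.707 × 0.25 = 0.1767 in.
φr_n = 0.75 × 0.6 × 90 × 0.1767 = 7.158 kip/in.
L_req = P_u / φr_n = 132 / 7.158 = 18.44 in total.
Per side: 18.44 / 2 = 9.22 in.
Round up → use L = 9.5 in on each side.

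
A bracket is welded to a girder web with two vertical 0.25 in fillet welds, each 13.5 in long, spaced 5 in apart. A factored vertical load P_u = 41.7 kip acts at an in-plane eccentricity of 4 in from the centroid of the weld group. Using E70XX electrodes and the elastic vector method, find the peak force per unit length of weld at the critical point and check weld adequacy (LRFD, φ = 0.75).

E70XX → F_EXX = 70 ksi.
Total weld length L_w = 27 in. Treat welds as unit-width lines.
Polar moment about centroid: J = 2[d³/12 + d(b/2)²] = 2[13.5³/12 + 13.5×2.5²] = 578.8 in³.
Direct shear f_v = P/L_w = 41.7 / 27 = 1.544 kip/in (vertical).
Torsion M = P·e = 41.7 × 4 = 166.8 kip·in.
Critical point at (x, y) = (2.5, 6.75) from centroid. f_tx = M·y/J = 1.945 kip/in; f_ty = M·x/J = 0.7204 kip/in.
Resultant f_max = √[f_tx² + (f_v + f_ty)²] = √[1.945² + (1.544 + 0.7204)²] = 2.986 kip/in.
Capacity per unit length: φr_n = 0.75 × 0.6 × 70 × (0.707 × 0.25) = 5.568 kip/in.
2.986 ≤ 5.568 → adequate.

f_max ≈ 2.99 kip/in; adequate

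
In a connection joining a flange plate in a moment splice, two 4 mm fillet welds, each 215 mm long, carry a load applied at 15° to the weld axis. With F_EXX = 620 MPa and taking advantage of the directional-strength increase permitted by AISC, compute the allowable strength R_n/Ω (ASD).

t_e = 0.707 × 4 = 2.828 mm; A_we = 2.828 × 430 = 1216 mm².
Directional factor: 1.0 + 0.5 sin^1.5(15°) = 1.066.
F_nw = 0.6 × 620 × 1.066 = 396.5 MPa.
R_n/Ω = (396.5 × 1216) / 2.0 × 10⁻³ = 241.1 kN.

R_n/Ω ≈ 241 kN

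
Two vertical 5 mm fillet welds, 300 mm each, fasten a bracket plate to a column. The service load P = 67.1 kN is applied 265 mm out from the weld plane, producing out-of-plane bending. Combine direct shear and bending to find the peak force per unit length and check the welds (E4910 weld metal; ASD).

E49XX → F_EXX = 490 MPa.
L_w = 2 × 300 = 600 mm; section modulus (unit throat) S = 2 × L²/6 = 30000 mm².
Direct shear f_v = P/L_w = 67.1×10³/600 = 111.8 N/mm.
Moment M = P × e = 67.1×10³ × 265 = 17782000 N·mm; bending f_b = M/S = 592.7 N/mm.
f_max = √(f_v² + f_b²) = √(111.8² + 592.7²) = 603.2 N/mm.
r_n/Ω = (1/2.0) × 0.6 × 490 × (0.707 × 5) = 519.6 N/mm → NOT adequate.

f_max ≈ 603 N/mm; NOT adequate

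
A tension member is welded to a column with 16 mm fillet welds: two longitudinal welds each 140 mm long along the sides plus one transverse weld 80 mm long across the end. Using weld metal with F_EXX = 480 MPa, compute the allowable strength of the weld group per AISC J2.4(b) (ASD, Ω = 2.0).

t_e = 0.707 × 16 = 11.31 mm.
R_nwl = 0.6 × 480 × 11.31 × 280 × 10⁻³ = 912.2 kN (longitudinal, 2 welds).
R_nwt = 0.6 × 480 × 11.31 × 80 × 10⁻³ = 260.6 kN (transverse, base value).
(i) R_nwl + R_nwt = 1173 kN; (ii) 0.85 R_nwl + 1.5 R_nwt = 1166 kN.
R_n = max = 1173 kN [governs: (i)]; R_n/Ω = 586.4 kN.

R_n/Ω ≈ 586 kN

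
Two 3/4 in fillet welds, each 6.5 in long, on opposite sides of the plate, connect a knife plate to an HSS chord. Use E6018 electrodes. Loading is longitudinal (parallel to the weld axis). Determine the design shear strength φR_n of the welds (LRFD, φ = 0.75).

E60XX → F_EXX = 60 ksi.
Effective throat t_e = 0.707 × 0.75 = 0.5302 in.
Total length L = 13 in; A_we = 0.5302 × 13 = 6.893 in².
F_nw = 0.6 F_EXX = 0.6 × 60 = 36 ksi.
φR_n = 0.75 × 36 × 6.893 = 186.1 kip.

φR_n ≈ 186 kip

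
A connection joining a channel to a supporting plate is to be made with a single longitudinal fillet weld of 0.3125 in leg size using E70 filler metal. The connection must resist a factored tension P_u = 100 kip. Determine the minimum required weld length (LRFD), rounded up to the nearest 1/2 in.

E70XX → F_EXX = 70 ksi.
Throat t_e = 0.707 × 0.3125 = 0.2209 in.
φr_n = 0.75 × 0.6 × 70 × 0.2209 = 6.96 kip/in.
L_req = P_u / φr_n = 100 / 6.96 = 14.37 in total.
Round up → use L = 14.5 in.

L = 14.5 in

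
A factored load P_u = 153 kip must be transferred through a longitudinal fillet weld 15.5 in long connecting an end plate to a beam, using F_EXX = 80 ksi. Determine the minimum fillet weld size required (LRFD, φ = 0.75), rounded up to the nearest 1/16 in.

w = 7/16 in

Total weld length L = 15.5 in.
Required throat t_e = P_u / (φ × 0.6 F_EXX × L) = 153 / (0.75 × 0.6 × 80 × 15.5) = 0.2742 in.
Required leg w = t_e / 0.707 = 0.3878 in → use 7/16 in.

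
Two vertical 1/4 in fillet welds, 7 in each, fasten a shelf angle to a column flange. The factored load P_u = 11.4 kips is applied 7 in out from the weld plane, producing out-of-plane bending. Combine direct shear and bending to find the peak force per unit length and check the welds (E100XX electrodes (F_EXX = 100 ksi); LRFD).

L_w = 2 × 7 = 14 in; section modulus (unit throat) S = 2 × L²/6 = 16.33 in².
Direct shear f_v = P/L_w = 11.4/14 = 0.8143 kip/in.
Moment M = P × e = 11.4 × 7 = 79.8 kip·in; bending f_b = M/S = 4.886 kip/in.
f_max = √(f_v² + f_b²) = √(0.8143² + 4.886²) = 4.953 kip/in.
φr_n = 0.75 × 0.6 × 100 × (0.707 × 0.25) = 7.954 kip/in → adequate.

f_max ≈ 4.95 kip/in; adequate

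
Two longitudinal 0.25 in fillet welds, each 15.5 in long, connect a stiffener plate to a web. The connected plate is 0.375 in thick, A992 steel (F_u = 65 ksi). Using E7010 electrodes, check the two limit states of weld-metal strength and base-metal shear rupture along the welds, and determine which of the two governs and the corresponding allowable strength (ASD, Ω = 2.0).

E70XX → F_EXX = 70 ksi.
t_e = 0.707 × 0.25 = 0.1767 in; L = 31 in.
Weld metal: R_n/Ω = (1/2.0) × 0.6 × 70 × 0.1767 × 31 = 115.1 kip.
Base metal (shear rupture): R_n/Ω = (1/2.0) × 0.6 × 65 × 0.375 × 31 = 226.7 kip.
Governing: weld metal.

R_n/Ω ≈ 115 kip (weld metal governs)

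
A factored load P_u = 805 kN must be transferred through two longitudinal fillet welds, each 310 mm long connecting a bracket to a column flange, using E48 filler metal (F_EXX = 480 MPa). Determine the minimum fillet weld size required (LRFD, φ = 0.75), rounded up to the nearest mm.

Total weld length L = 620 mm.
Required throat t_e = P_u / (φ × 0.6 F_EXX × L) = 805 / (0.75 × 0.6 × 480 × 620 × 10⁻³) = 6.011 mm.
Required leg w = t_e / 0.707 = 8.502 mm → use 9 mm.

w = 9 mm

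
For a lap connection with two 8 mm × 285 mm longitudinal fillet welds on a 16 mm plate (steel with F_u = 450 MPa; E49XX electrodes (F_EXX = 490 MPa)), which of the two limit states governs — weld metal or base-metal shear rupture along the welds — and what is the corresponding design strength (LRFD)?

t_e = 0.707 × 8 = 5.656 mm; L = 570 mm.
Weld metal: φR_n = 0.75 × 0.6 × 490 × 5.656 × 570 × 10⁻³ = 710.9 kN.
Base metal (shear rupture): φR_n = 0.75 × 0.6 × 450 × 16 × 570 × 10⁻³ = 1847 kN.
Governing: weld metal.

φR_n ≈ 711 kN (weld metal governs)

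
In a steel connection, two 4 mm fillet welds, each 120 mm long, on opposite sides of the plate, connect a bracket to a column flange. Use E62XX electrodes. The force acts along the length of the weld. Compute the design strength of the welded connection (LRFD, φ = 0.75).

E62XX → F_EXX = 620 MPa.
Effective throat t_e = 0.707 × 4 = 2.828 mm.
Total length L = 240 mm; A_we = 2.828 × 240 = 678.7 mm².
F_nw = 0.6 F_EXX = 0.6 × 620 = 372 MPa.
φR_n = 0.75 × 372 × 678.7 × 10⁻³ = 189.4 kN.

φR_n ≈ 189 kN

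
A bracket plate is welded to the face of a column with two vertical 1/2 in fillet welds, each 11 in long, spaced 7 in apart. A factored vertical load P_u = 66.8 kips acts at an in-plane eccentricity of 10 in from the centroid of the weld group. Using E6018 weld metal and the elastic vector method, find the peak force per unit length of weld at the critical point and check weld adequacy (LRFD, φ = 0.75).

f_max ≈ 10.8 kip/in; NOT adequate

E60XX → F_EXX = 60 ksi.
Total weld length L_w = 22 in. Treat welds as unit-width lines.
Polar moment about centroid: J = 2[d³/12 + d(b/2)²] = 2[11³/12 + 11×3.5²] = 491.3 in³.
Direct shear f_v = P/L_w = 66.8 / 22 = 3.036 kip/in (vertical).
Torsion M = P·e = 66.8 × 10 = 668 kip·in.
Critical point at (x, y) = (3.5, 5.5) from centroid. f_tx = M·y/J = 7.478 kip/in; f_ty = M·x/J = 4.758 kip/in.
Resultant f_max = √[f_tx² + (f_v + f_ty)²] = √[7.478² + (3.036 + 4.758)²] = 10.8 kip/in.
Capacity per unit length: φr_n = 0.75 × 0.6 × 60 × (0.707 × 0.5) = 9.544 kip/in.
10.8 > 9.544 → NOT adequate.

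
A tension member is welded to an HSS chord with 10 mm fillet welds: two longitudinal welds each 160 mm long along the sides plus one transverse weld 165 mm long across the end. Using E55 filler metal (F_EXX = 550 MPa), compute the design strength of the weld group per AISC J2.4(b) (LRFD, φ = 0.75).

φR_n ≈ 909 kN

t_e = 0.707 × 10 = 7.07 mm.
R_nwl = 0.6 × 550 × 7.07 × 320 × 10⁻³ = 746.6 kN (longitudinal, 2 welds).
R_nwt = 0.6 × 550 × 7.07 × 165 × 10⁻³ = 385 kN (transverse, base value).
(i) R_nwl + R_nwt = 1132 kN; (ii) 0.85 R_nwl + 1.5 R_nwt = 1212 kN.
R_n = max = 1212 kN [governs: (ii)]; φR_n = 909 kN.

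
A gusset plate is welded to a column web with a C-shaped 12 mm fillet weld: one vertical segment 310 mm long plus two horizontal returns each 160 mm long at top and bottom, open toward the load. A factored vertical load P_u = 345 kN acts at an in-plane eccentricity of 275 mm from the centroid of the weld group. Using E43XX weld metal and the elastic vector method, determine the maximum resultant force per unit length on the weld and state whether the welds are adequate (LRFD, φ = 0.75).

E43XX → F_EXX = 430 MPa.
Total weld length L_w = 630 mm. Treat welds as unit-width lines.
Centroid: x̄ = 2×160×80 / 630 = 40.63 mm from the vertical weld.
Polar moment about centroid: J = I_x + I_y = [310³/12 + 2×160×155²] + [310×40.63² + 2(160³/12 + 160×39.37²)] = 11860000 mm³.
Direct shear f_v = P/L_w = 345×10³ / 630 = 547.6 N/mm (vertical).
Torsion M = P·e = 345×10³ × 275 = 94875000 N·mm.
Critical point at (x, y) = (119.4, 155) from centroid. f_tx = M·y/J = 1240 N/mm; f_ty = M·x/J = 954.8 N/mm.
Resultant f_max = √[f_tx² + (f_v + f_ty)²] = √[1240² + (547.6 + 954.8)²] = 1948 N/mm.
Capacity per unit length: φr_n = 0.75 × 0.6 × 430 × (0.707 × 12) = 1642 N/mm.
1948 > 1642 → NOT adequate.

f_max ≈ 1950 N/mm; NOT adequate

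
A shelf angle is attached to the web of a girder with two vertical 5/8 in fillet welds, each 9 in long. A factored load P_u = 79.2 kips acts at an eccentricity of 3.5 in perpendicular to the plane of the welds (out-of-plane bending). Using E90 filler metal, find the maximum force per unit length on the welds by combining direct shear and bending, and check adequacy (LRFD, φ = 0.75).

f_max ≈ 11.2 kip/in; adequate

E90XX → F_EXX = 90 ksi.
L_w = 2 × 9 = 18 in; section modulus (unit throat) S = 2 × L²/6 = 27 in².
Direct shear f_v = P/L_w = 79.2/18 = 4.4 kip/in.
Moment M = P × e = 79.2 × 3.5 = 277.2 kip·in; bending f_b = M/S = 10.27 kip/in.
f_max = √(f_v² + f_b²) = √(4.4² + 10.27²) = 11.17 kip/in.
φr_n = 0.75 × 0.6 × 90 × (0.707 × 0.625) = 17.9 kip/in → adequate.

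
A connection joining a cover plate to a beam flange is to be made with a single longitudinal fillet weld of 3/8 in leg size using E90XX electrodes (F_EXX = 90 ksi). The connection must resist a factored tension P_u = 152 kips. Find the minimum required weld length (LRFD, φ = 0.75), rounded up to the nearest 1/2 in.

L = 14.5 in

Throat t_e = 0.707 × 0.375 = 0.2651 in.
φr_n = 0.75 × 0.6 × 90 × 0.2651 = 10.74 kips/in.
L_req = P_u / φr_n = 152 / 10.74 = 14.16 in total.
Round up → use L = 14.5 in.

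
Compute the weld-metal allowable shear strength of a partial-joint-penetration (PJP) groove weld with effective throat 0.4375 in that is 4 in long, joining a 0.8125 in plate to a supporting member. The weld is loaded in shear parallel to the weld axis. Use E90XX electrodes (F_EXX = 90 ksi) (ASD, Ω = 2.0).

Effective throat (given) t_e = 0.4375 in.
A_we = 0.4375 × 4 = 1.75 in².
F_nw = 0.6 F_EXX = 54 ksi.
R_n/Ω = (54 × 1.75) / 2.0 = 47.25 kip.

R_n/Ω ≈ 47.2 kip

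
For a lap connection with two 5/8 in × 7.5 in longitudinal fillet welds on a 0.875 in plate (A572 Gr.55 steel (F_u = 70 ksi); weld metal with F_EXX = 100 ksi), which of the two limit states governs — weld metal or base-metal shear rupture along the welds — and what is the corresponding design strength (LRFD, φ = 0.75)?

φR_n ≈ 298 kips (weld metal governs)

t_e = 0.707 × 0.625 = 0.4419 in; L = 15 in.
Weld metal: φR_n = 0.75 × 0.6 × 100 × 0.4419 × 15 = 298.3 kips.
Base metal (shear rupture): φR_n = 0.75 × 0.6 × 70 × 0.875 × 15 = 413.4 kips.
Governing: weld metal.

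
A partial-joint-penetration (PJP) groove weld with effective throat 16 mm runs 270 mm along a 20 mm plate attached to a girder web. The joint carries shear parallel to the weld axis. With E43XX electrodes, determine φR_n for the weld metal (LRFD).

E43XX → F_EXX = 430 MPa.
Effective throat (given) t_e = 16 mm.
A_we = 16 × 270 = 4320 mm².
F_nw = 0.6 F_EXX = 258 MPa.
φR_n = 0.75 × 258 × 4320 × 10⁻³ = 835.9 kN.

φR_n ≈ 836 kN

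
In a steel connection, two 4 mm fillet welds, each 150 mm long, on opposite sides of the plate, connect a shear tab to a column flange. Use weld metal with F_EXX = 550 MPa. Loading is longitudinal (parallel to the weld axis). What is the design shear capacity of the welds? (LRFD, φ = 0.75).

Effective throat t_e = 0.707 × 4 = 2.828 mm.
Total length L = 300 mm; A_we = 2.828 × 300 = 848.4 mm².
F_nw = 0.6 F_EXX = 0.6 × 550 = 330 MPa.
φR_n = 0.75 × 330 × 848.4 × 10⁻³ = 210 kN.

φR_n ≈ 210 kN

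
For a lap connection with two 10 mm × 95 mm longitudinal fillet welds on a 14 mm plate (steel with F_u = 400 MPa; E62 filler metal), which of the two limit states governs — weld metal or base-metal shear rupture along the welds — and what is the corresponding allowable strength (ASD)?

R_n/Ω ≈ 250 kN (weld metal governs)

E62XX → F_EXX = 620 MPa.
t_e = 0.707 × 10 = 7.07 mm; L = 190 mm.
Weld metal: R_n/Ω = (1/2.0) × 0.6 × 620 × 7.07 × 190 × 10⁻³ = 249.9 kN.
Base metal (shear rupture): R_n/Ω = (1/2.0) × 0.6 × 400 × 14 × 190 × 10⁻³ = 319.2 kN.
Governing: weld metal.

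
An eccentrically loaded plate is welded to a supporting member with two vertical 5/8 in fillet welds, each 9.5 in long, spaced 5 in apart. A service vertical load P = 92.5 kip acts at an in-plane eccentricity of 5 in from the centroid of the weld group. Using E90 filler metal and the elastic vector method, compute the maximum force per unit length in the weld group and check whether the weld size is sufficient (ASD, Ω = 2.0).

E90XX → F_EXX = 90 ksi.
Total weld length L_w = 19 in. Treat welds as unit-width lines.
Polar moment about centroid: J = 2[d³/12 + d(b/2)²] = 2[9.5³/12 + 9.5×2.5²] = 261.6 in³.
Direct shear f_v = P/L_w = 92.5 / 19 = 4.868 kip/in (vertical).
Torsion M = P·e = 92.5 × 5 = 462.5 kip·in.
Critical point at (x, y) = (2.5, 4.75) from centroid. f_tx = M·y/J = 8.396 kip/in; f_ty = M·x/J = 4.419 kip/in.
Resultant f_max = √[f_tx² + (f_v + f_ty)²] = √[8.396² + (4.868 + 4.419)²] = 12.52 kip/in.
Capacity per unit length: r_n/Ω = (1/2.0) × 0.6 × 90 × (0.707 × 0.625) = 11.93 kip/in.
12.52 > 11.93 → NOT adequate.

f_max ≈ 12.5 kip/in; NOT adequate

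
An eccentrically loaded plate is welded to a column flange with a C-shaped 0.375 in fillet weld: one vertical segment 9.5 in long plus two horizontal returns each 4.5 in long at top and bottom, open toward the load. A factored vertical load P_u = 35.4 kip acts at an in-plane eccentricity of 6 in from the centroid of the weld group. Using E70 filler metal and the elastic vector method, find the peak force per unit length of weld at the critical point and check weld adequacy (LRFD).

E70XX → F_EXX = 70 ksi.
Total weld length L_w = 18.5 in. Treat welds as unit-width lines.
Centroid: x̄ = 2×4.5×2.25 / 18.5 = 1.095 in from the vertical weld.
Polar moment about centroid: J = I_x + I_y = [9.5³/12 + 2×4.5×4.75²] + [9.5×1.095² + 2(4.5³/12 + 4.5×1.155²)] = 313.1 in³.
Direct shear f_v = P/L_w = 35.4 / 18.5 = 1.914 kip/in (vertical).
Torsion M = P·e = 35.4 × 6 = 212.4 kip·in.
Critical point at (x, y) = (3.405, 4.75) from centroid. f_tx = M·y/J = 3.222 kip/in; f_ty = M·x/J = 2.31 kip/in.
Resultant f_max = √[f_tx² + (f_v + f_ty)²] = √[3.222² + (1.914 + 2.31)²] = 5.313 kip/in.
Capacity per unit length: φr_n = 0.75 × 0.6 × 70 × (0.707 × 0.375) = 8.351 kip/in.
5.313 ≤ 8.351 → adequate.

f_max ≈ 5.31 kip/in; adequate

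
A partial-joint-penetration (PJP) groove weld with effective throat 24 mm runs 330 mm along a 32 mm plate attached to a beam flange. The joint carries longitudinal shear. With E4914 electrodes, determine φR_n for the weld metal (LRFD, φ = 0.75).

E49XX → F_EXX = 490 MPa.
Effective throat (given) t_e = 24 mm.
A_we = 24 × 330 = 7920 mm².
F_nw = 0.6 F_EXX = 294 MPa.
φR_n = 0.75 × 294 × 7920 × 10⁻³ = 1746 kN.

φR_n ≈ 1750 kN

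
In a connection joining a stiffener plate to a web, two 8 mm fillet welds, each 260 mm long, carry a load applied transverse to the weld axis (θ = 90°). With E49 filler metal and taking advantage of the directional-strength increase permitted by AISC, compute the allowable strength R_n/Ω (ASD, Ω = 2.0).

E49XX → F_EXX = 490 MPa.
t_e = 0.707 × 8 = 5.656 mm; A_we = 5.656 × 520 = 2941 mm².
Directional factor: 1.0 + 0.5 sin^1.5(90°) = 1.5.
F_nw = 0.6 × 490 × 1.5 = 441 MPa.
R_n/Ω = (441 × 2941) / 2.0 × 10⁻³ = 648.5 kN.

R_n/Ω ≈ 649 kN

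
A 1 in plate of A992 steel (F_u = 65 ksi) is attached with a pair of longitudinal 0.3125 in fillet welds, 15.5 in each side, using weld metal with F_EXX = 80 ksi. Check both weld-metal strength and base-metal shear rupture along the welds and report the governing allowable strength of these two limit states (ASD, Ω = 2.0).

R_n/Ω ≈ 164 kips (weld metal governs)

t_e = 0.707 × 0.3125 = 0.2209 in; L = 31 in.
Weld metal: R_n/Ω = (1/2.0) × 0.6 × 80 × 0.2209 × 31 = 164.4 kips.
Base metal (shear rupture): R_n/Ω = (1/2.0) × 0.6 × 65 × 1 × 31 = 604.5 kips.
Governing: weld metal.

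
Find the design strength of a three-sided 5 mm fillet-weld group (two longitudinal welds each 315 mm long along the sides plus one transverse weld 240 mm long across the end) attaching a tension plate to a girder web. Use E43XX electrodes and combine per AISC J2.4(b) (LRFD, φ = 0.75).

φR_n ≈ 613 kN

E43XX → F_EXX = 430 MPa.
t_e = 0.707 × 5 = 3.535 mm.
R_nwl = 0.6 × 430 × 3.535 × 630 × 10⁻³ = 574.6 kN (longitudinal, 2 welds).
R_nwt = 0.6 × 430 × 3.535 × 240 × 10⁻³ = 218.9 kN (transverse, base value).
(i) R_nwl + R_nwt = 793.5 kN; (ii) 0.85 R_nwl + 1.5 R_nwt = 816.7 kN.
R_n = max = 816.7 kN [governs: (ii)]; φR_n = 612.5 kN.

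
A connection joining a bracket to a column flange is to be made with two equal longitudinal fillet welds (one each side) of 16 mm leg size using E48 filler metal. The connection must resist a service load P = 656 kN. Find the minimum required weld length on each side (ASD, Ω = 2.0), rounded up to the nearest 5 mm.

E48XX → F_EXX = 480 MPa.
Throat t_e = 0.707 × 16 = 11.31 mm.
r_n/Ω = (0.6 × 480 × 11.31) / 2.0 = 1629 N/mm = 1.629 kN/mm.
L_req = P / (r_n/Ω) = 656 / 1.629 = 402.7 mm total.
Per side: 402.7 / 2 = 201.4 mm.
Round up → use L = 205 mm on each side.

L = 205 mm on each side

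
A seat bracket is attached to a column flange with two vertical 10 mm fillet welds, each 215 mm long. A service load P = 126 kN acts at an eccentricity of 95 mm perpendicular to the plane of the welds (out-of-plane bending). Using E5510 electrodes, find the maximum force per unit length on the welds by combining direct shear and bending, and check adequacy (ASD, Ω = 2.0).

E55XX → F_EXX = 550 MPa.
L_w = 2 × 215 = 430 mm; section modulus (unit throat) S = 2 × L²/6 = 15410 mm².
Direct shear f_v = P/L_w = 126×10³/430 = 293 N/mm.
Moment M = P × e = 126×10³ × 95 = 11970000 N·mm; bending f_b = M/S = 776.9 N/mm.
f_max = √(f_v² + f_b²) = √(293² + 776.9²) = 830.3 N/mm.
r_n/Ω = (1/2.0) × 0.6 × 550 × (0.707 × 10) = 1167 N/mm → adequate.

f_max ≈ 830 N/mm; adequate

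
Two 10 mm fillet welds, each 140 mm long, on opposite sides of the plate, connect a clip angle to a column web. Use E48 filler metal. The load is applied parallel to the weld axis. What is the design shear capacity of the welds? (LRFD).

φR_n ≈ 428 kN

E48XX → F_EXX = 480 MPa.
Effective throat t_e = 0.707 × 10 = 7.07 mm.
Total length L = 280 mm; A_we = 7.07 × 280 = 1980 mm².
F_nw = 0.6 F_EXX = 0.6 × 480 = 288 MPa.
φR_n = 0.75 × 288 × 1980 × 10⁻³ = 427.6 kN.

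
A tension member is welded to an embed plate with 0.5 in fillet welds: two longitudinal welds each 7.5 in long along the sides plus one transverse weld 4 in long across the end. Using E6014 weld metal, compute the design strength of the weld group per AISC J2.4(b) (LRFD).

φR_n ≈ 181 kips

E60XX → F_EXX = 60 ksi.
t_e = 0.707 × 0.5 = 0.3535 in.
R_nwl = 0.6 × 60 × 0.3535 × 15 = 190.9 kips (longitudinal, 2 welds).
R_nwt = 0.6 × 60 × 0.3535 × 4 = 50.9 kips (transverse, base value).
(i) R_nwl + R_nwt = 241.8 kips; (ii) 0.85 R_nwl + 1.5 R_nwt = 238.6 kips.
R_n = max = 241.8 kips [governs: (i)]; φR_n = 181.3 kips.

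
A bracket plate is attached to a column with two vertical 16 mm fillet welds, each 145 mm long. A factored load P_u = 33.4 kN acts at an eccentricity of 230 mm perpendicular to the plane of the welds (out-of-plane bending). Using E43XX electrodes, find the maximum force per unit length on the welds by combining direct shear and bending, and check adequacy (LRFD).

f_max ≈ 1100 N/mm; adequate

E43XX → F_EXX = 430 MPa.
L_w = 2 × 145 = 290 mm; section modulus (unit throat) S = 2 × L²/6 = 7008 mm².
Direct shear f_v = P/L_w = 33.4×10³/290 = 115.2 N/mm.
Moment M = P × e = 33.4×10³ × 230 = 7682000 N·mm; bending f_b = M/S = 1096 N/mm.
f_max = √(f_v² + f_b²) = √(115.2² + 1096²) = 1102 N/mm.
φr_n = 0.75 × 0.6 × 430 × (0.707 × 16) = 2189 N/mm → adequate.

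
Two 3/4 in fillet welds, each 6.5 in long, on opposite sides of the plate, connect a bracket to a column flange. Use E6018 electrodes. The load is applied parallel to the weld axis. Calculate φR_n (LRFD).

E60XX → F_EXX = 60 ksi.
Effective throat t_e = 0.707 × 0.75 = 0.5302 in.
Total length L = 13 in; A_we = 0.5302 × 13 = 6.893 in².
F_nw = 0.6 F_EXX = 0.6 × 60 = 36 ksi.
φR_n = 0.75 × 36 × 6.893 = 186.1 kips.

φR_n ≈ 186 kips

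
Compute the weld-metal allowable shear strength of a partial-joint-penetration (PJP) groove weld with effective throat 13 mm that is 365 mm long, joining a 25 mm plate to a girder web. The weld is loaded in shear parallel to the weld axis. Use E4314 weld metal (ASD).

R_n/Ω ≈ 612 kN

E43XX → F_EXX = 430 MPa.
Effective throat (given) t_e = 13 mm.
A_we = 13 × 365 = 4745 mm².
F_nw = 0.6 F_EXX = 258 MPa.
R_n/Ω = (258 × 4745) / 2.0 × 10⁻³ = 612.1 kN.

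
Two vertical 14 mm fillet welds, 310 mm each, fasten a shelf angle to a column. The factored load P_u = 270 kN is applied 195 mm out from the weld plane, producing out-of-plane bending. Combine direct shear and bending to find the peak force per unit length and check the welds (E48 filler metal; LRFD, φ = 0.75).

f_max ≈ 1700 N/mm; adequate

E48XX → F_EXX = 480 MPa.
L_w = 2 × 310 = 620 mm; section modulus (unit throat) S = 2 × L²/6 = 32030 mm².
Direct shear f_v = P/L_w = 270×10³/620 = 435.5 N/mm.
Moment M = P × e = 270×10³ × 195 = 52650000 N·mm; bending f_b = M/S = 1644 N/mm.
f_max = √(f_v² + f_b²) = √(435.5² + 1644²) = 1700 N/mm.
φr_n = 0.75 × 0.6 × 480 × (0.707 × 14) = 2138 N/mm → adequate.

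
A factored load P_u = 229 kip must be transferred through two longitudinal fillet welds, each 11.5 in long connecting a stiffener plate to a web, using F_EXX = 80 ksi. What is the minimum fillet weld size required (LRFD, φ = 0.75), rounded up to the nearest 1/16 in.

Total weld length L = 23 in.
Required throat t_e = P_u / (φ × 0.6 F_EXX × L) = 229 / (0.75 × 0.6 × 80 × 23) = 0.2766 in.
Required leg w = t_e / 0.707 = 0.3912 in → use 7/16 in.

w = 7/16 in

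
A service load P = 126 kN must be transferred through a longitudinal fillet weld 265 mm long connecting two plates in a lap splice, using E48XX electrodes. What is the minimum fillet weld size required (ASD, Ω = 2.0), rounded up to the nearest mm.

w = 5 mm

E48XX → F_EXX = 480 MPa.
Total weld length L = 265 mm.
Required throat t_e = P × Ω / (0.6 F_EXX × L) = 126 × 2.0 / (0.6 × 480 × 265 × 10⁻³) = 3.302 mm.
Required leg w = t_e / 0.707 = 4.67 mm → use 5 mm.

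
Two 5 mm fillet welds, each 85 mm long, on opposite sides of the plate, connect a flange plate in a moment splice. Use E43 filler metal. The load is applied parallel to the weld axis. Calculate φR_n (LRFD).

E43XX → F_EXX = 430 MPa.
Effective throat t_e = 0.707 × 5 = 3.535 mm.
Total length L = 170 mm; A_we = 3.535 × 170 = 600.9 mm².
F_nw = 0.6 F_EXX = 0.6 × 430 = 258 MPa.
φR_n = 0.75 × 258 × 600.9 × 10⁻³ = 116.3 kN.

φR_n ≈ 116 kN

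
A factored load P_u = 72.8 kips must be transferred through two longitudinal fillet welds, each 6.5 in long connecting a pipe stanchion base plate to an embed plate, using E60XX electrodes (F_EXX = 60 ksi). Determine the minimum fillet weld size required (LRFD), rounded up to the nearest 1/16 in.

w = 5/16 in

Total weld length L = 13 in.
Required throat t_e = P_u / (φ × 0.6 F_EXX × L) = 72.8 / (0.75 × 0.6 × 60 × 13) = 0.2074 in.
Required leg w = t_e / 0.707 = 0.2934 in → use 5/16 in.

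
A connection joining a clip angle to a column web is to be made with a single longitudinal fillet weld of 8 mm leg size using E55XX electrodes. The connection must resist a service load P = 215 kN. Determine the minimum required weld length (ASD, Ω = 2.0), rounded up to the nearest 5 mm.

E55XX → F_EXX = 550 MPa.
Throat t_e = 0.707 × 8 = 5.656 mm.
r_n/Ω = (0.6 × 550 × 5.656) / 2.0 = 933.2 N/mm = 0.9332 kN/mm.
L_req = P / (r_n/Ω) = 215 / 0.9332 = 230.4 mm total.
Round up → use L = 235 mm.

L = 235 mm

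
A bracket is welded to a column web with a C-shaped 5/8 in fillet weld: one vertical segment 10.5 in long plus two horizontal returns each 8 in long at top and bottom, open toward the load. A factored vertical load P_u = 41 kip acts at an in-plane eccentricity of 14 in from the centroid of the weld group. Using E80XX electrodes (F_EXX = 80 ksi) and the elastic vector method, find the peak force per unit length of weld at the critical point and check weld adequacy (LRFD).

f_max ≈ 7.28 kip/in; adequate

Total weld length L_w = 26.5 in. Treat welds as unit-width lines.
Centroid: x̄ = 2×8×4 / 26.5 = 2.415 in from the vertical weld.
Polar moment about centroid: J = I_x + I_y = [10.5³/12 + 2×8×5.25²] + [10.5×2.415² + 2(8³/12 + 8×1.585²)] = 724.2 in³.
Direct shear f_v = P/L_w = 41 / 26.5 = 1.547 kip/in (vertical).
Torsion M = P·e = 41 × 14 = 574 kip·in.
Critical point at (x, y) = (5.585, 5.25) from centroid. f_tx = M·y/J = 4.161 kip/in; f_ty = M·x/J = 4.426 kip/in.
Resultant f_max = √[f_tx² + (f_v + f_ty)²] = √[4.161² + (1.547 + 4.426)²] = 7.28 kip/in.
Capacity per unit length: φr_n = 0.75 × 0.6 × 80 × (0.707 × 0.625) = 15.91 kip/in.
7.28 ≤ 15.91 → adequate.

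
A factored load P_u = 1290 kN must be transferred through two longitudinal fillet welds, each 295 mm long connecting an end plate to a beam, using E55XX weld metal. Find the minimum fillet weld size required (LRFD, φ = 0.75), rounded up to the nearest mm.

w = 13 mm

E55XX → F_EXX = 550 MPa.
Total weld length L = 590 mm.
Required throat t_e = P_u / (φ × 0.6 F_EXX × L) = 1290 / (0.75 × 0.6 × 550 × 590 × 10⁻³) = 8.834 mm.
Required leg w = t_e / 0.707 = 12.5 mm → use 13 mm.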